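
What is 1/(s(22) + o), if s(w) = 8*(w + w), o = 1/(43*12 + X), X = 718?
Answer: 1234/434369 ≈ 0.0028409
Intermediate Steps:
o = 1/1234 (o = 1/(43*12 + 718) = 1/(516 + 718) = 1/1234 ≈ 0.00081037)
s(w) = 16*w (s(w) = 8*(2*w) = 16*w)
1/(s(22) + o) = 1/(16*22 + 1/1234) = 1/(352 + 1/1234) = 1/(434369/1234) = 1234/434369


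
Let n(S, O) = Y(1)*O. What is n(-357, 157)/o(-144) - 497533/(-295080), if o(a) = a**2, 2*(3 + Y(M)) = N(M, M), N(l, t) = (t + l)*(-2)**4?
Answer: 454962607/254949120 ≈ 1.7845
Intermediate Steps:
N(l, t) = 16*l + 16*t (N(l, t) = (l + t)*16 = 16*l + 16*t)
Y(M) = -3 + 16*M (Y(M) = -3 + (16*M + 16*M)/2 = -3 + (32*M)/2 = -3 + 16*M)
n(S, O) = 13*O (n(S, O) = (-3 + 16*1)*O = (-3 + 16)*O = 13*O)
n(-357, 157)/o(-144) - 497533/(-295080) = (13*157)/((-144)**2) - 497533/(-295080) = 2041/20736 - 497533*(-1/295080) = 2041*(1/20736) + 497533/295080 = 2041/20736 + 497533/295080 = 454962607/254949120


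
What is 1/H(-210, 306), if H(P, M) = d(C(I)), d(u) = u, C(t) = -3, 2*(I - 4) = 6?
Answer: -1/3 ≈ -0.33333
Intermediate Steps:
I = 7 (I = 4 + (1/2)*6 = 4 + 3 = 7)
H(P, M) = -3
1/H(-210, 306) = 1/(-3) = -1/3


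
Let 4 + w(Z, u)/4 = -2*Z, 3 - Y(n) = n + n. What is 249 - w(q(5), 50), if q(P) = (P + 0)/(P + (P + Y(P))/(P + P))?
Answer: 820/3 ≈ 273.33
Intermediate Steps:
Y(n) = 3 - 2*n (Y(n) = 3 - (n + n) = 3 - 2*n)
q(P) = P/(P + (3 - P)/(2*P)) (q(P) = (P + 0)/(P + (P + (3 - 2*P))/(P + P)) = P/(P + (3 - P)/((2*P))) = P/(P + (3 - P)*(1/(2*P))) = P/(P + (3 - P)/(2*P)))
w(Z, u) = -16 - 8*Z (w(Z, u) = -16 + 4*(-2*Z) = -16 - 8*Z)
249 - w(q(5), 50) = 249 - (-16 - 16*5²/(3 - 1*5 + 2*5²)) = 249 - (-16 - 16*25/(3 - 5 + 2*25)) = 249 - (-16 - 16*25/(3 - 5 + 50)) = 249 - (-16 - 16*25/48) = 249 - (-16 - 8*25/24) = 249 - (-16 - 25/3) = 249 - 1*(-73/3) = 249 + 73/3 = 820/3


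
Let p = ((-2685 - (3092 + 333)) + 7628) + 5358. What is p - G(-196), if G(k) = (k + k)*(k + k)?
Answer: -146788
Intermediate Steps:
G(k) = 4*k**2 (G(k) = (2*k)*(2*k) = 4*k**2)
p = 6876 (p = ((-2685 - 1*3425) + 7628) + 5358 = ((-2685 - 3425) + 7628) + 5358 = (-6110 + 7628) + 5358 = 1518 + 5358 = 6876)
p - G(-196) = 6876 - 4*(-196)**2 = 6876 - 4*38416 = 6876 - 1*153664 = 6876 - 153664 = -146788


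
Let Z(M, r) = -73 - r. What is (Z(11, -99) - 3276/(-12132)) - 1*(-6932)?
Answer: 2344937/337 ≈ 6958.3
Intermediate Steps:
(Z(11, -99) - 3276/(-12132)) - 1*(-6932) = ((-73 - 1*(-99)) - 3276/(-12132)) - 1*(-6932) = ((-73 + 99) - 3276*(-1/12132)) + 6932 = (26 + 91/337) + 6932 = 8853/337 + 6932 = 2344937/337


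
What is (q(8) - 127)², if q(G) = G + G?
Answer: 12321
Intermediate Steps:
q(G) = 2*G
(q(8) - 127)² = (2*8 - 127)² = (16 - 127)² = (-111)² = 12321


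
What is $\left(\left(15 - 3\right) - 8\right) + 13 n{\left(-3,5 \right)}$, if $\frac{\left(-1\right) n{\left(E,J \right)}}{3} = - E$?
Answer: $-113$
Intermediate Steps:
$n{\left(E,J \right)} = 3 E$ ($n{\left(E,J \right)} = - 3 \left(- E\right) = 3 E$)
$\left(\left(15 - 3\right) - 8\right) + 13 n{\left(-3,5 \right)} = \left(\left(15 - 3\right) - 8\right) + 13 \cdot 3 \left(-3\right) = \left(12 - 8\right) + 13 \left(-9\right) = 4 - 117 = -113$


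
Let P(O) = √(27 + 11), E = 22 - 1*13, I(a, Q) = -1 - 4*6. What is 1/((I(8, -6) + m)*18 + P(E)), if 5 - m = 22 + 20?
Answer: -558/622709 - √38/1245418 ≈ -0.00090103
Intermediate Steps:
I(a, Q) = -25 (I(a, Q) = -1 - 24 = -25)
m = -37 (m = 5 - (22 + 20) = 5 - 1*42 = 5 - 42 = -37)
E = 9 (E = 22 - 13 = 9)
P(O) = √38
1/((I(8, -6) + m)*18 + P(E)) = 1/((-25 - 37)*18 + √38) = 1/(-62*18 + √38) = 1/(-1116 + √38)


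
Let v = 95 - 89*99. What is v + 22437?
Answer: 13721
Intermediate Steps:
v = -8716 (v = 95 - 8811 = -8716)
v + 22437 = -8716 + 22437 = 13721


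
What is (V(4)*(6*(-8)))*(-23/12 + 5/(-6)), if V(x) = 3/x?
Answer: 99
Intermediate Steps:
(V(4)*(6*(-8)))*(-23/12 + 5/(-6)) = ((3/4)*(6*(-8)))*(-23/12 + 5/(-6)) = ((3*(1/4))*(-48))*(-23*1/12 + 5*(-1/6)) = ((3/4)*(-48))*(-23/12 - 5/6) = -36*(-11/4) = 99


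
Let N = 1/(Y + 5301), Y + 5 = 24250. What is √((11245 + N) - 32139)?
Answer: I*√18239753998158/29546 ≈ 144.55*I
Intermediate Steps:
Y = 24245 (Y = -5 + 24250 = 24245)
N = 1/29546 (N = 1/(24245 + 5301) = 1/29546 ≈ 3.3846e-5)
√((11245 + N) - 32139) = √((11245 + 1/29546) - 32139) = √(332244771/29546 - 32139) = √(-617334123/29546) = I*√18239753998158/29546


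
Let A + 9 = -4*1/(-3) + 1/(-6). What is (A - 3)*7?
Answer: -455/6 ≈ -75.833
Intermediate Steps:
A = -47/6 (A = -9 + (-4*1/(-3) + 1/(-6)) = -9 + (-4*(-⅓) + 1*(-⅙)) = -9 + (4/3 - ⅙) = -9 + 7/6 = -47/6 ≈ -7.8333)
(A - 3)*7 = (-47/6 - 3)*7 = -65/6*7 = -455/6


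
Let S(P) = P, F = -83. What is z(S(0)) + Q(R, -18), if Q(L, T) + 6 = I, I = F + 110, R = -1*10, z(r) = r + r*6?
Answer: 21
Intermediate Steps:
z(r) = 7*r (z(r) = r + 6*r = 7*r)
R = -10
I = 27 (I = -83 + 110 = 27)
Q(L, T) = 21 (Q(L, T) = -6 + 27 = 21)
z(S(0)) + Q(R, -18) = 7*0 + 21 = 0 + 21 = 21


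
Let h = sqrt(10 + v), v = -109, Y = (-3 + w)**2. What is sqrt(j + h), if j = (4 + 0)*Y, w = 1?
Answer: sqrt(16 + 3*I*sqrt(11)) ≈ 4.1738 + 1.1919*I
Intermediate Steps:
Y = 4 (Y = (-3 + 1)**2 = (-2)**2 = 4)
h = 3*I*sqrt(11) (h = sqrt(10 - 109) = sqrt(-99) = 3*I*sqrt(11) ≈ 9.9499*I)
j = 16 (j = (4 + 0)*4 = 4*4 = 16)
sqrt(j + h) = sqrt(16 + 3*I*sqrt(11))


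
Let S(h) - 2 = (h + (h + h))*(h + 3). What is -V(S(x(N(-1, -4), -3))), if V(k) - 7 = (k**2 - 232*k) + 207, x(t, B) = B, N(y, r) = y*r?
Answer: 246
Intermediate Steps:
N(y, r) = r*y
S(h) = 2 + 3*h*(3 + h) (S(h) = 2 + (h + (h + h))*(h + 3) = 2 + (h + 2*h)*(3 + h) = 2 + (3*h)*(3 + h) = 2 + 3*h*(3 + h))
V(k) = 214 + k**2 - 232*k (V(k) = 7 + ((k**2 - 232*k) + 207) = 7 + (207 + k**2 - 232*k) = 214 + k**2 - 232*k)
-V(S(x(N(-1, -4), -3))) = -(214 + (2 + 3*(-3)**2 + 9*(-3))**2 - 232*(2 + 3*(-3)**2 + 9*(-3))) = -(214 + (2 + 3*9 - 27)**2 - 232*(2 + 3*9 - 27)) = -(214 + (2 + 27 - 27)**2 - 232*(2 + 27 - 27)) = -(214 + 2**2 - 232*2) = -(214 + 4 - 464) = -1*(-246) = 246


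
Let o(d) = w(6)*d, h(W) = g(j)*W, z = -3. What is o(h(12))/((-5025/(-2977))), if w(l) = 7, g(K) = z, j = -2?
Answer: -250068/1675 ≈ -149.29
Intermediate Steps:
g(K) = -3
h(W) = -3*W
o(d) = 7*d
o(h(12))/((-5025/(-2977))) = (7*(-3*12))/((-5025/(-2977))) = (7*(-36))/((-5025*(-1/2977))) = -252/5025/2977 = -252*2977/5025 = -250068/1675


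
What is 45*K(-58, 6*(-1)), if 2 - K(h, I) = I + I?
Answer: 630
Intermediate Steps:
K(h, I) = 2 - 2*I (K(h, I) = 2 - (I + I) = 2 - 2*I)
45*K(-58, 6*(-1)) = 45*(2 - 12*(-1)) = 45*(2 - 2*(-6)) = 45*(2 + 12) = 45*14 = 630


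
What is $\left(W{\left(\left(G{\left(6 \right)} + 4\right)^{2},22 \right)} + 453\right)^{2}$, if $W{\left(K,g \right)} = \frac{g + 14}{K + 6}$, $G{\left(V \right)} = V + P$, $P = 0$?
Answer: $\frac{577296729}{2809} \approx 2.0552 \cdot 10^{5}$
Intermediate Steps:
$G{\left(V \right)} = V$ ($G{\left(V \right)} = V + 0 = V$)
$W{\left(K,g \right)} = \frac{14 + g}{6 + K}$
$\left(W{\left(\left(G{\left(6 \right)} + 4\right)^{2},22 \right)} + 453\right)^{2} = \left(\frac{14 + 22}{6 + \left(6 + 4\right)^{2}} + 453\right)^{2} = \left(\frac{1}{6 + 10^{2}} \cdot 36 + 453\right)^{2} = \left(\frac{1}{6 + 100} \cdot 36 + 453\right)^{2} = \left(\frac{1}{106} \cdot 36 + 453\right)^{2} = \left(\frac{18}{53} + 453\right)^{2} = \left(\frac{24027}{53}\right)^{2} = \frac{577296729}{2809}$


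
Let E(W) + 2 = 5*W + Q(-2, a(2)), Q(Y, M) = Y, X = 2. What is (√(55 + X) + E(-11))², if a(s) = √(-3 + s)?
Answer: (59 - √57)² ≈ 2647.1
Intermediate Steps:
E(W) = -4 + 5*W (E(W) = -2 + (5*W - 2) = -2 + (-2 + 5*W) = -4 + 5*W)
(√(55 + X) + E(-11))² = (√(55 + 2) + (-4 + 5*(-11)))² = (√57 + (-4 - 55))² = (√57 - 59)² = (-59 + √57)²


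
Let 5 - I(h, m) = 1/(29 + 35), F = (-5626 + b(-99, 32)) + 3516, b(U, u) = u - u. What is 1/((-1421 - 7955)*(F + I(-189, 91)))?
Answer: 2/39473253 ≈ 5.0667e-8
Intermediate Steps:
b(U, u) = 0
F = -2110 (F = (-5626 + 0) + 3516 = -5626 + 3516 = -2110)
I(h, m) = 319/64 (I(h, m) = 5 - 1/(29 + 35) = 5 - 1/64 = 319/64)
1/((-1421 - 7955)*(F + I(-189, 91))) = 1/((-1421 - 7955)*(-2110 + 319/64)) = 1/(-9376*(-134721/64)) = 1/(39473253/2) = 2/39473253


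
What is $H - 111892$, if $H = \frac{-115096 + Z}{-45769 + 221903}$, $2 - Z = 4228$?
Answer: $- \frac{1407721775}{12581} \approx -1.1189 \cdot 10^{5}$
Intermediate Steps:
$Z = -4226$ ($Z = 2 - 4228 = -4226$)
$H = - \frac{8523}{12581}$ ($H = \frac{-115096 - 4226}{-45769 + 221903} = - \frac{119322}{176134} = \left(-119322\right) \frac{1}{176134} = - \frac{8523}{12581} \approx -0.67745$)
$H - 111892 = - \frac{8523}{12581} - 111892 = - \frac{1407721775}{12581}$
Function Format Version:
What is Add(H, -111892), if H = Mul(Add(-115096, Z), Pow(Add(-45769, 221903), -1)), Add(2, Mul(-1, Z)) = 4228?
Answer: Rational(-1407721775, 12581) ≈ -1.1189e+5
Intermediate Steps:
Z = -4226 (Z = Add(2, Mul(-1, 4228)) = Add(2, -4228) = -4226)
H = Rational(-8523, 12581) (H = Mul(Add(-115096, -4226), Pow(Add(-45769, 221903), -1)) = Mul(-119322, Pow(176134, -1)) = Mul(-119322, Rational(1, 176134)) = Rational(-8523, 12581) ≈ -0.67745)
Add(H, -111892) = Add(Rational(-8523, 12581), -111892) = Rational(-1407721775, 12581)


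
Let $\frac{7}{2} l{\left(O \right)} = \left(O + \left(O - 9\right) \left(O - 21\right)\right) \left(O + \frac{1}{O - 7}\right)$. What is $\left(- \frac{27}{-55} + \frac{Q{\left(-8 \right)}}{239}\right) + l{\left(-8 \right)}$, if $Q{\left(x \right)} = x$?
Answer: $- \frac{308439457}{276045} \approx -1117.4$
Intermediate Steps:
$l{\left(O \right)} = \frac{2 \left(O + \frac{1}{-7 + O}\right) \left(O + \left(-21 + O\right) \left(-9 + O\right)\right)}{7}$ ($l{\left(O \right)} = \frac{2 \left(O + \left(O - 9\right) \left(O - 21\right)\right) \left(O + \frac{1}{O - 7}\right)}{7} = \frac{2 \left(O + \left(-9 + O\right) \left(-21 + O\right)\right) \left(O + \frac{1}{-7 + O}\right)}{7} = \frac{2 \left(O + \left(-21 + O\right) \left(-9 + O\right)\right) \left(O + \frac{1}{-7 + O}\right)}{7} = \frac{2 \left(O + \frac{1}{-7 + O}\right) \left(O + \left(-21 + O\right) \left(-9 + O\right)\right)}{7}$)
$\left(- \frac{27}{-55} + \frac{Q{\left(-8 \right)}}{239}\right) + l{\left(-8 \right)} = \left(- \frac{27}{-55} - \frac{8}{239}\right) + \frac{2 \left(189 + \left(-8\right)^{4} - -10816 - 36 \left(-8\right)^{3} + 393 \left(-8\right)^{2}\right)}{7 \left(-7 - 8\right)} = \left(\left(-27\right) \left(- \frac{1}{55}\right) - \frac{8}{239}\right) + \frac{2 \left(189 + 4096 + 10816 - -18432 + 393 \cdot 64\right)}{7 \left(-15\right)} = \left(\frac{27}{55} - \frac{8}{239}\right) + \frac{2}{7} \left(- \frac{1}{15}\right) \left(189 + 4096 + 10816 + 18432 + 25152\right) = \frac{6013}{13145} + \frac{2}{7} \left(- \frac{1}{15}\right) 58685 = \frac{6013}{13145} - \frac{23474}{21} = - \frac{308439457}{276045}$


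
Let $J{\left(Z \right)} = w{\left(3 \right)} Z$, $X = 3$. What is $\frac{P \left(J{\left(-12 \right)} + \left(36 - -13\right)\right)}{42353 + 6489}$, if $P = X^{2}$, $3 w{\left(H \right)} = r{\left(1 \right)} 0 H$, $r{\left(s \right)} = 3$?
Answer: $\frac{441}{48842} \approx 0.0090291$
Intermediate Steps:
$w{\left(H \right)} = 0$ ($w{\left(H \right)} = \frac{3 \cdot 0 H}{3} = \frac{0 H}{3} = \frac{1}{3} \cdot 0 = 0$)
$P = 9$ ($P = 3^{2} = 9$)
$J{\left(Z \right)} = 0$ ($J{\left(Z \right)} = 0 Z = 0$)
$\frac{P \left(J{\left(-12 \right)} + \left(36 - -13\right)\right)}{42353 + 6489} = \frac{9 \left(0 + \left(36 - -13\right)\right)}{42353 + 6489} = \frac{9 \left(0 + \left(36 + 13\right)\right)}{48842} = 9 \left(0 + 49\right) \frac{1}{48842} = 9 \cdot 49 \cdot \frac{1}{48842} = 441 \cdot \frac{1}{48842} = \frac{441}{48842}$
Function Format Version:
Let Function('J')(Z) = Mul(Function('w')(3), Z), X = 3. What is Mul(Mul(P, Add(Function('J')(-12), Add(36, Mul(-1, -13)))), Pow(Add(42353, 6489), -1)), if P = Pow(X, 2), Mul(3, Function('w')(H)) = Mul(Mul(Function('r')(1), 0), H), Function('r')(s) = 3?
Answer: Rational(441, 48842) ≈ 0.0090291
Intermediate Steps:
Function('w')(H) = 0 (Function('w')(H) = Mul(Rational(1, 3), Mul(Mul(3, 0), H)) = Mul(Rational(1, 3), Mul(0, H)) = Mul(Rational(1, 3), 0) = 0)
P = 9 (P = Pow(3, 2) = 9)
Function('J')(Z) = 0 (Function('J')(Z) = Mul(0, Z) = 0)
Mul(Mul(P, Add(Function('J')(-12), Add(36, Mul(-1, -13)))), Pow(Add(42353, 6489), -1)) = Mul(Mul(9, Add(0, Add(36, Mul(-1, -13)))), Pow(Add(42353, 6489), -1)) = Mul(Mul(9, Add(0, Add(36, 13))), Pow(48842, -1)) = Mul(Mul(9, Add(0, 49)), Rational(1, 48842)) = Mul(Mul(9, 49), Rational(1, 48842)) = Mul(441, Rational(1, 48842)) = Rational(441, 48842)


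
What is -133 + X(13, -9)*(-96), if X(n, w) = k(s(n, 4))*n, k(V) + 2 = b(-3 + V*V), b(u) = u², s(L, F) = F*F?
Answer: -79880869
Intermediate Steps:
s(L, F) = F²
k(V) = -2 + (-3 + V²)² (k(V) = -2 + (-3 + V*V)² = -2 + (-3 + V²)²)
X(n, w) = 64007*n (X(n, w) = (-2 + (-3 + (4²)²)²)*n = (-2 + (-3 + 16²)²)*n = (-2 + (-3 + 256)²)*n = (-2 + 253²)*n = (-2 + 64009)*n = 64007*n)
-133 + X(13, -9)*(-96) = -133 + (64007*13)*(-96) = -133 + 832091*(-96) = -133 - 79880736 = -79880869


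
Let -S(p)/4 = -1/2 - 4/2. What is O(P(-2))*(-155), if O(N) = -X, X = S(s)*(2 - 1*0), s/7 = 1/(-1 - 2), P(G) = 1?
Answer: 3100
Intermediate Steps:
s = -7/3 (s = 7/(-1 - 2) = 7/(-3) = 7*(-1/3) = -7/3 ≈ -2.3333)
S(p) = 10 (S(p) = -4*(-1/2 - 4/2) = -4*(-1*1/2 - 4*1/2) = -4*(-1/2 - 2) = -4*(-5/2) = 10)
X = 20 (X = 10*(2 - 1*0) = 10*(2 + 0) = 10*2 = 20)
O(N) = -20 (O(N) = -1*20 = -20)
O(P(-2))*(-155) = -20*(-155) = 3100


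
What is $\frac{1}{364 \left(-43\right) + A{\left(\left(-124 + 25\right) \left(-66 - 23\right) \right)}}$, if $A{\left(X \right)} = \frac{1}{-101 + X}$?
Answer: $- \frac{8710}{136328919} \approx -6.389 \cdot 10^{-5}$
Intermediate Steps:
$\frac{1}{364 \left(-43\right) + A{\left(\left(-124 + 25\right) \left(-66 - 23\right) \right)}} = \frac{1}{364 \left(-43\right) + \frac{1}{-101 + \left(-124 + 25\right) \left(-66 - 23\right)}} = \frac{1}{-15652 + \frac{1}{-101 - -8811}} = \frac{1}{-15652 + \frac{1}{-101 + 8811}} = \frac{1}{-15652 + \frac{1}{8710}} = \frac{1}{- \frac{136328919}{8710}} = - \frac{8710}{136328919}$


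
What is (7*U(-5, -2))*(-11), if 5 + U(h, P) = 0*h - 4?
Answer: 693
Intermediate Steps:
U(h, P) = -9 (U(h, P) = -5 + (0*h - 4) = -5 + (0 - 4) = -5 - 4 = -9)
(7*U(-5, -2))*(-11) = (7*(-9))*(-11) = -63*(-11) = 693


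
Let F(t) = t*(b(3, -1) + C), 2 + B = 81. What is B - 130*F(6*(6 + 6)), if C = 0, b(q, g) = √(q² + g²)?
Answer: 79 - 9360*√10 ≈ -29520.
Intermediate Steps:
B = 79 (B = -2 + 81 = 79)
b(q, g) = √(g² + q²)
F(t) = t*√10 (F(t) = t*(√((-1)² + 3²) + 0) = t*(√(1 + 9) + 0) = t*(√10 + 0) = t*√10)
B - 130*F(6*(6 + 6)) = 79 - 130*6*(6 + 6)*√10 = 79 - 130*6*12*√10 = 79 - 9360*√10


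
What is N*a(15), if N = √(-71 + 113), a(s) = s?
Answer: 15*√42 ≈ 97.211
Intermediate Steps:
N = √42 ≈ 6.4807
N*a(15) = √42*15 = 15*√42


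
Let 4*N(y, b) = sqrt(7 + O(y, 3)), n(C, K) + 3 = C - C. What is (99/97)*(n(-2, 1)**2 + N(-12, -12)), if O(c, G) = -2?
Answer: 891/97 + 99*sqrt(5)/388 ≈ 9.7561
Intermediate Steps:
n(C, K) = -3 (n(C, K) = -3 + (C - C) = -3 + 0 = -3)
N(y, b) = sqrt(5)/4 (N(y, b) = sqrt(7 - 2)/4 = sqrt(5)/4)
(99/97)*(n(-2, 1)**2 + N(-12, -12)) = (99/97)*((-3)**2 + sqrt(5)/4) = (99*(1/97))*(9 + sqrt(5)/4) = 99*(9 + sqrt(5)/4)/97 = 891/97 + 99*sqrt(5)/388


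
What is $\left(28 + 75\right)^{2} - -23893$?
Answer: $34502$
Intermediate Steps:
$\left(28 + 75\right)^{2} - -23893 = 103^{2} + 23893 = 10609 + 23893 = 34502$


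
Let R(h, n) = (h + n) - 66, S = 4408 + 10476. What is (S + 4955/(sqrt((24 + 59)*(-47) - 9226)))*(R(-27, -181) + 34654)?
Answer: 511711920 - 170352900*I*sqrt(13127)/13127 ≈ 5.1171e+8 - 1.4868e+6*I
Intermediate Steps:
S = 14884
R(h, n) = -66 + h + n
(S + 4955/(sqrt((24 + 59)*(-47) - 9226)))*(R(-27, -181) + 34654) = (14884 + 4955/(sqrt((24 + 59)*(-47) - 9226)))*((-66 - 27 - 181) + 34654) = (14884 + 4955/(sqrt(83*(-47) - 9226)))*(-274 + 34654) = (14884 + 4955/(sqrt(-3901 - 9226)))*34380 = (14884 + 4955/(sqrt(-13127)))*34380 = (14884 + 4955/((I*sqrt(13127))))*34380 = (14884 + 4955*(-I*sqrt(13127)/13127))*34380 = (14884 - 4955*I*sqrt(13127)/13127)*34380 = 511711920 - 170352900*I*sqrt(13127)/13127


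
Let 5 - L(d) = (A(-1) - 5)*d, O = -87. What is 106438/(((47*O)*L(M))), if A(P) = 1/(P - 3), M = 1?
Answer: -425752/167649 ≈ -2.5395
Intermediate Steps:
A(P) = 1/(-3 + P)
L(d) = 5 + 21*d/4 (L(d) = 5 - (1/(-3 - 1) - 5)*d = 5 - (1/(-4) - 5)*d = 5 - (-1/4 - 5)*d = 5 - (-21)*d/4 = 5 + 21*d/4)
106438/(((47*O)*L(M))) = 106438/(((47*(-87))*(5 + (21/4)*1))) = 106438/((-4089*(5 + 21/4))) = 106438/((-4089*41/4)) = 106438/(-167649/4) = 106438*(-4/167649) = -425752/167649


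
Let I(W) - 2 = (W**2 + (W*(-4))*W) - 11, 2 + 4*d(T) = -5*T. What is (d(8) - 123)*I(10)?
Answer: 82503/2 ≈ 41252.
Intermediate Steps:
d(T) = -1/2 - 5*T/4 (d(T) = -1/2 + (-5*T)/4 = -1/2 - 5*T/4)
I(W) = -9 - 3*W**2 (I(W) = 2 + ((W**2 + (W*(-4))*W) - 11) = 2 + ((W**2 + (-4*W)*W) - 11) = 2 + ((W**2 - 4*W**2) - 11) = 2 + (-3*W**2 - 11) = 2 + (-11 - 3*W**2) = -9 - 3*W**2)
(d(8) - 123)*I(10) = ((-1/2 - 5/4*8) - 123)*(-9 - 3*10**2) = ((-1/2 - 10) - 123)*(-9 - 3*100) = (-21/2 - 123)*(-9 - 300) = -267/2*(-309) = 82503/2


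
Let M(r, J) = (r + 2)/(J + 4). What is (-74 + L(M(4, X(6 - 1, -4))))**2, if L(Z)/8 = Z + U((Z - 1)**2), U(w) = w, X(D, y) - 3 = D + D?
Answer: 384238404/83521 ≈ 4600.5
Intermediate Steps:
X(D, y) = 3 + 2*D (X(D, y) = 3 + (D + D) = 3 + 2*D)
M(r, J) = (2 + r)/(4 + J)
L(Z) = 8*Z + 8*(-1 + Z)**2 (L(Z) = 8*(Z + (Z - 1)**2) = 8*(Z + (-1 + Z)**2) = 8*Z + 8*(-1 + Z)**2)
(-74 + L(M(4, X(6 - 1, -4))))**2 = (-74 + (8*((2 + 4)/(4 + (3 + 2*(6 - 1)))) + 8*(-1 + (2 + 4)/(4 + (3 + 2*(6 - 1))))**2))**2 = (-74 + (8*(6/(4 + (3 + 2*5))) + 8*(-1 + 6/(4 + (3 + 2*5)))**2))**2 = (-74 + (8*(6/(4 + (3 + 10))) + 8*(-1 + 6/(4 + (3 + 10)))**2))**2 = (-74 + (8*(6/(4 + 13)) + 8*(-1 + 6/(4 + 13))**2))**2 = (-74 + (8*(6/17) + 8*(-1 + 6/17)**2))**2 = (-74 + (48/17 + 8*(-11/17)**2))**2 = (-74 + (48/17 + 8*(121/289)))**2 = (-74 + (48/17 + 968/289))**2 = (-74 + 1784/289)**2 = (-19602/289)**2 = 384238404/83521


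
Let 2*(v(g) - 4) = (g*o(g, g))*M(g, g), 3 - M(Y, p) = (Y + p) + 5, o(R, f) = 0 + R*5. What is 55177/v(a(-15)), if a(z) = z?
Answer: 55177/15754 ≈ 3.5024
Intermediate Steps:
o(R, f) = 5*R (o(R, f) = 0 + 5*R = 5*R)
M(Y, p) = -2 - Y - p (M(Y, p) = 3 - ((Y + p) + 5) = 3 - (5 + Y + p) = 3 + (-5 - Y - p) = -2 - Y - p)
v(g) = 4 + 5*g²*(-2 - 2*g)/2 (v(g) = 4 + ((g*(5*g))*(-2 - g - g))/2 = 4 + ((5*g²)*(-2 - 2*g))/2 = 4 + (5*g²*(-2 - 2*g))/2 = 4 + 5*g²*(-2 - 2*g)/2)
55177/v(a(-15)) = 55177/(4 - 5*(-15)²*(1 - 15)) = 55177/(4 - 5*225*(-14)) = 55177/(4 + 15750) = 55177/15754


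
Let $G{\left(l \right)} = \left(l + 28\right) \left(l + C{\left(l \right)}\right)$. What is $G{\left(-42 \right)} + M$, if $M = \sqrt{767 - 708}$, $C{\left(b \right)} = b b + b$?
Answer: $-23520 + \sqrt{59} \approx -23512.0$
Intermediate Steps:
$C{\left(b \right)} = b + b^{2}$ ($C{\left(b \right)} = b^{2} + b = b + b^{2}$)
$G{\left(l \right)} = \left(28 + l\right) \left(l + l \left(1 + l\right)\right)$ ($G{\left(l \right)} = \left(l + 28\right) \left(l + l \left(1 + l\right)\right) = \left(28 + l\right) \left(l + l \left(1 + l\right)\right)$)
$M = \sqrt{59}$ ($M = \sqrt{767 - 708} = \sqrt{59} \approx 7.6811$)
$G{\left(-42 \right)} + M = - 42 \left(56 + \left(-42\right)^{2} + 30 \left(-42\right)\right) + \sqrt{59} = - 42 \left(56 + 1764 - 1260\right) + \sqrt{59} = \left(-42\right) 560 + \sqrt{59} = -23520 + \sqrt{59}$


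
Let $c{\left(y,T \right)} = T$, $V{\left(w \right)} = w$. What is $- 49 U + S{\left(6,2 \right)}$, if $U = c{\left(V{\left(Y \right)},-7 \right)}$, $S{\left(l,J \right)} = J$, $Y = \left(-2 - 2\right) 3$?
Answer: $345$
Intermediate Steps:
$Y = -12$ ($Y = \left(-4\right) 3 = -12$)
$U = -7$
$- 49 U + S{\left(6,2 \right)} = \left(-49\right) \left(-7\right) + 2 = 343 + 2 = 345$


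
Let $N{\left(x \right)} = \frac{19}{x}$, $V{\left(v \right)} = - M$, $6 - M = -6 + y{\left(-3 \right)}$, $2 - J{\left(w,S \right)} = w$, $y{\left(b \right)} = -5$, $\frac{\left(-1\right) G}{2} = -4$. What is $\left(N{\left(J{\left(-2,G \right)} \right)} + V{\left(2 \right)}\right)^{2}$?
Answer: $\frac{2401}{16} \approx 150.06$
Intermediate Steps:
$G = 8$ ($G = \left(-2\right) \left(-4\right) = 8$)
$J{\left(w,S \right)} = 2 - w$
$M = 17$ ($M = 6 - \left(-6 - 5\right) = 6 - -11 = 6 + 11 = 17$)
$V{\left(v \right)} = -17$ ($V{\left(v \right)} = \left(-1\right) 17 = -17$)
$\left(N{\left(J{\left(-2,G \right)} \right)} + V{\left(2 \right)}\right)^{2} = \left(\frac{19}{2 - -2} - 17\right)^{2} = \left(\frac{19}{2 + 2} - 17\right)^{2} = \left(\frac{19}{4} - 17\right)^{2} = \left(- \frac{49}{4}\right)^{2} = \frac{2401}{16}$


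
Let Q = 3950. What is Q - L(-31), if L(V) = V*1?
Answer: 3981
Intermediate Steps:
L(V) = V
Q - L(-31) = 3950 - 1*(-31) = 3950 + 31 = 3981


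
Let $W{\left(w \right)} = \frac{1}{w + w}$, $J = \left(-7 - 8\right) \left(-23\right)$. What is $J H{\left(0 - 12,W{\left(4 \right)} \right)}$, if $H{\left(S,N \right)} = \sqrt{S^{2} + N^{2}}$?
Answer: $\frac{345 \sqrt{9217}}{8} \approx 4140.2$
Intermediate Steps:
$J = 345$ ($J = \left(-15\right) \left(-23\right) = 345$)
$W{\left(w \right)} = \frac{1}{2 w}$
$H{\left(S,N \right)} = \sqrt{N^{2} + S^{2}}$
$J H{\left(0 - 12,W{\left(4 \right)} \right)} = 345 \sqrt{\left(\frac{1}{2 \cdot 4}\right)^{2} + \left(0 - 12\right)^{2}} = 345 \sqrt{\left(\frac{1}{2} \cdot \frac{1}{4}\right)^{2} + \left(-12\right)^{2}} = 345 \sqrt{\left(\frac{1}{8}\right)^{2} + 144} = 345 \sqrt{\frac{1}{64} + 144} = 345 \sqrt{\frac{9217}{64}} = 345 \frac{\sqrt{9217}}{8} = \frac{345 \sqrt{9217}}{8}$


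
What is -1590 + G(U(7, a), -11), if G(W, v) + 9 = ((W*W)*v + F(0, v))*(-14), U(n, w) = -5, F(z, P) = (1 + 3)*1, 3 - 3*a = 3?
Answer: 2195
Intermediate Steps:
a = 0 (a = 1 - ⅓*3 = 1 - 1 = 0)
F(z, P) = 4 (F(z, P) = 4*1 = 4)
G(W, v) = -65 - 14*v*W² (G(W, v) = -9 + ((W*W)*v + 4)*(-14) = -9 + (W²*v + 4)*(-14) = -9 + (v*W² + 4)*(-14) = -9 + (4 + v*W²)*(-14) = -9 + (-56 - 14*v*W²) = -65 - 14*v*W²)
-1590 + G(U(7, a), -11) = -1590 + (-65 - 14*(-11)*(-5)²) = -1590 + (-65 - 14*(-11)*25) = -1590 + (-65 + 3850) = -1590 + 3785 = 2195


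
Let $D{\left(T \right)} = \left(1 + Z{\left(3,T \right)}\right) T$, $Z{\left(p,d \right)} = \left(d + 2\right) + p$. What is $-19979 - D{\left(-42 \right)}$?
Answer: $-21491$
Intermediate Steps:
$Z{\left(p,d \right)} = 2 + d + p$ ($Z{\left(p,d \right)} = \left(2 + d\right) + p = 2 + d + p$)
$D{\left(T \right)} = T \left(6 + T\right)$ ($D{\left(T \right)} = \left(1 + \left(2 + T + 3\right)\right) T = \left(1 + \left(5 + T\right)\right) T = \left(6 + T\right) T = T \left(6 + T\right)$)
$-19979 - D{\left(-42 \right)} = -19979 - - 42 \left(6 - 42\right) = -19979 - \left(-42\right) \left(-36\right) = -19979 - 1512 = -21491$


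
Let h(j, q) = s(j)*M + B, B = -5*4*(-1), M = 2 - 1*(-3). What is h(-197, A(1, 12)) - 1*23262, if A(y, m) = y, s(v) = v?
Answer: -24227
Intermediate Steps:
M = 5 (M = 2 + 3 = 5)
B = 20 (B = -20*(-1) = 20)
h(j, q) = 20 + 5*j (h(j, q) = j*5 + 20 = 5*j + 20 = 20 + 5*j)
h(-197, A(1, 12)) - 1*23262 = (20 + 5*(-197)) - 1*23262 = (20 - 985) - 23262 = -965 - 23262 = -24227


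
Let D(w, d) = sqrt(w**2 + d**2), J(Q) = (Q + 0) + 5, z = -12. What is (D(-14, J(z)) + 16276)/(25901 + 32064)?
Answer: 16276/57965 + 7*sqrt(5)/57965 ≈ 0.28106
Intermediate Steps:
J(Q) = 5 + Q (J(Q) = Q + 5 = 5 + Q)
D(w, d) = sqrt(d**2 + w**2)
(D(-14, J(z)) + 16276)/(25901 + 32064) = (sqrt((5 - 12)**2 + (-14)**2) + 16276)/(25901 + 32064) = (sqrt((-7)**2 + 196) + 16276)/57965 = (sqrt(49 + 196) + 16276)*(1/57965) = (sqrt(245) + 16276)*(1/57965) = (7*sqrt(5) + 16276)*(1/57965) = (16276 + 7*sqrt(5))*(1/57965) = 16276/57965 + 7*sqrt(5)/57965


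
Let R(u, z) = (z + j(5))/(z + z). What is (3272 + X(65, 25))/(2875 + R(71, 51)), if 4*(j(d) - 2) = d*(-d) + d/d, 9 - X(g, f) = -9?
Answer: 335580/293297 ≈ 1.1442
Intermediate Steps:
X(g, f) = 18 (X(g, f) = 9 - 1*(-9) = 9 + 9 = 18)
j(d) = 9/4 - d**2/4 (j(d) = 2 + (d*(-d) + d/d)/4 = 2 + (-d**2 + 1)/4 = 2 + (1 - d**2)/4 = 2 + (1/4 - d**2/4) = 9/4 - d**2/4)
R(u, z) = (-4 + z)/(2*z) (R(u, z) = (z + (9/4 - 1/4*5**2))/(z + z) = (z + (9/4 - 1/4*25))/((2*z)) = (z + (9/4 - 25/4))*(1/(2*z)) = (z - 4)*(1/(2*z)) = (-4 + z)*(1/(2*z)) = (-4 + z)/(2*z))
(3272 + X(65, 25))/(2875 + R(71, 51)) = (3272 + 18)/(2875 + (1/2)*(-4 + 51)/51) = 3290/(2875 + (1/2)*(1/51)*47) = 3290/(2875 + 47/102) = 3290/(293297/102) = 3290*(102/293297) = 335580/293297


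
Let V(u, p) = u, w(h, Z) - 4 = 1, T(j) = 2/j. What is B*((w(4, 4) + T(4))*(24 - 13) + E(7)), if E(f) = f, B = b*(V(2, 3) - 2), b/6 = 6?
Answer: 0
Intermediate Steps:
w(h, Z) = 5 (w(h, Z) = 4 + 1 = 5)
b = 36 (b = 6*6 = 36)
B = 0 (B = 36*(2 - 2) = 36*0 = 0)
B*((w(4, 4) + T(4))*(24 - 13) + E(7)) = 0*((5 + 2/4)*(24 - 13) + 7) = 0*((5 + 2*(¼))*11 + 7) = 0*((5 + ½)*11 + 7) = 0*((11/2)*11 + 7) = 0*(121/2 + 7) = 0*(135/2) = 0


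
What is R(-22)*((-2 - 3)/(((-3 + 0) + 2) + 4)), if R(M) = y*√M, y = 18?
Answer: -30*I*√22 ≈ -140.71*I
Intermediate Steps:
R(M) = 18*√M
R(-22)*((-2 - 3)/(((-3 + 0) + 2) + 4)) = (18*√(-22))*((-2 - 3)/(((-3 + 0) + 2) + 4)) = (18*(I*√22))*(-5/((-3 + 2) + 4)) = (18*I*√22)*(-5/(-1 + 4)) = (18*I*√22)*(-5/3) = -30*I*√22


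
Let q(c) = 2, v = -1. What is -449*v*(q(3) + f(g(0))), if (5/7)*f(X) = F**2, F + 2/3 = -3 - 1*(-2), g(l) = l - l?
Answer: 23797/9 ≈ 2644.1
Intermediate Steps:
g(l) = 0
F = -5/3 (F = -2/3 + (-3 - 1*(-2)) = -2/3 + (-3 + 2) = -2/3 - 1 = -5/3 ≈ -1.6667)
f(X) = 35/9 (f(X) = 7*(-5/3)**2/5 = (7/5)*(25/9) = 35/9)
-449*v*(q(3) + f(g(0))) = -(-449)*(2 + 35/9) = -(-449)*53/9 = -449*(-53/9) = 23797/9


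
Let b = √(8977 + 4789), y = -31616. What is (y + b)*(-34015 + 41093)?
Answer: -223778048 + 7078*√13766 ≈ -2.2295e+8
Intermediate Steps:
b = √13766 ≈ 117.33
(y + b)*(-34015 + 41093) = (-31616 + √13766)*(-34015 + 41093) = (-31616 + √13766)*7078 = -223778048 + 7078*√13766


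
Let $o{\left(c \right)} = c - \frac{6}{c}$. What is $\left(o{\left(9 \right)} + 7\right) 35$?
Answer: $\frac{1610}{3} \approx 536.67$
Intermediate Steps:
$\left(o{\left(9 \right)} + 7\right) 35 = \left(\left(9 - \frac{6}{9}\right) + 7\right) 35 = \left(\left(9 - \frac{2}{3}\right) + 7\right) 35 = \left(\frac{25}{3} + 7\right) 35 = \frac{46}{3} \cdot 35 = \frac{1610}{3}$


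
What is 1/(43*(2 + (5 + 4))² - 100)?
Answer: 1/5103 ≈ 0.00019596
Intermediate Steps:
1/(43*(2 + (5 + 4))² - 100) = 1/(43*(2 + 9)² - 100) = 1/(43*11² - 100) = 1/(43*121 - 100) = 1/(5203 - 100) = 1/5103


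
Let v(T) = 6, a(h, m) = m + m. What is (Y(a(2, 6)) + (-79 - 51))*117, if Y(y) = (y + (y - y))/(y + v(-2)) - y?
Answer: -16536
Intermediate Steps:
a(h, m) = 2*m
Y(y) = -y + y/(6 + y) (Y(y) = (y + (y - y))/(y + 6) - y = (y + 0)/(6 + y) - y = y/(6 + y) - y = -y + y/(6 + y))
(Y(a(2, 6)) + (-79 - 51))*117 = (-2*6*(5 + 2*6)/(6 + 2*6) + (-79 - 51))*117 = (-1*12*(5 + 12)/(6 + 12) - 130)*117 = (-1*12*17/18 - 130)*117 = (-1*12*1/18*17 - 130)*117 = (-34/3 - 130)*117 = -424/3*117 = -16536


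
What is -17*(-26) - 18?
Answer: 424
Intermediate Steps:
-17*(-26) - 18 = 442 - 18 = 424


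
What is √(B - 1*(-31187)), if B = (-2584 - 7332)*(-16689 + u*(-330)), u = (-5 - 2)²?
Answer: √325861031 ≈ 18052.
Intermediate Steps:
u = 49 (u = (-7)² = 49)
B = 325829844 (B = (-2584 - 7332)*(-16689 + 49*(-330)) = -9916*(-16689 - 16170) = -9916*(-32859) = 325829844)
√(B - 1*(-31187)) = √(325829844 - 1*(-31187)) = √(325829844 + 31187) = √325861031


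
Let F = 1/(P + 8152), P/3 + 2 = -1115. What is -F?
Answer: -1/4801 ≈ -0.00020829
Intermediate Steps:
P = -3351 (P = -6 + 3*(-1115) = -6 - 3345 = -3351)
F = 1/4801 (F = 1/(-3351 + 8152) = 1/4801 ≈ 0.00020829)
-F = -1*1/4801 = -1/4801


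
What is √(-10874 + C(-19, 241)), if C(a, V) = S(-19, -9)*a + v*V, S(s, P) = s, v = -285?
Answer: I*√79198 ≈ 281.42*I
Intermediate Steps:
C(a, V) = -285*V - 19*a (C(a, V) = -19*a - 285*V = -285*V - 19*a)
√(-10874 + C(-19, 241)) = √(-10874 + (-285*241 - 19*(-19))) = √(-10874 + (-68685 + 361)) = √(-10874 - 68324) = √(-79198) = I*√79198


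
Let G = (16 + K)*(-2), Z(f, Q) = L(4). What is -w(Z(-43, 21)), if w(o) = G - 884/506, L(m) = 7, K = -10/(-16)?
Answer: 35417/1012 ≈ 34.997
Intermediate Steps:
K = 5/8 (K = -10*(-1/16) = 5/8 ≈ 0.62500)
Z(f, Q) = 7
G = -133/4 (G = (16 + 5/8)*(-2) = (133/8)*(-2) = -133/4 ≈ -33.250)
w(o) = -35417/1012 (w(o) = -133/4 - 884/506 = -133/4 - 1*442/253 = -133/4 - 442/253 = -35417/1012)
-w(Z(-43, 21)) = -1*(-35417/1012) = 35417/1012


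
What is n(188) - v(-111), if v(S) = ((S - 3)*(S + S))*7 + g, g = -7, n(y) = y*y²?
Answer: 6467523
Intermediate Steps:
n(y) = y³
v(S) = -7 + 14*S*(-3 + S) (v(S) = ((S - 3)*(S + S))*7 - 7 = ((-3 + S)*(2*S))*7 - 7 = (2*S*(-3 + S))*7 - 7 = 14*S*(-3 + S) - 7 = -7 + 14*S*(-3 + S))
n(188) - v(-111) = 188³ - (-7 - 42*(-111) + 14*(-111)²) = 6644672 - (-7 + 4662 + 14*12321) = 6644672 - (-7 + 4662 + 172494) = 6644672 - 1*177149 = 6644672 - 177149 = 6467523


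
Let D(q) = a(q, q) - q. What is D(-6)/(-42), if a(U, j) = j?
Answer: 0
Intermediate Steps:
D(q) = 0 (D(q) = q - q = 0)
D(-6)/(-42) = 0/(-42) = 0*(-1/42) = 0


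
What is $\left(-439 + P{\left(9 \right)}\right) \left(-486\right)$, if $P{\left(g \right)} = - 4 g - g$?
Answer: $235224$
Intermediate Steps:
$P{\left(g \right)} = - 5 g$
$\left(-439 + P{\left(9 \right)}\right) \left(-486\right) = \left(-439 - 45\right) \left(-486\right) = \left(-484\right) \left(-486\right) = 235224$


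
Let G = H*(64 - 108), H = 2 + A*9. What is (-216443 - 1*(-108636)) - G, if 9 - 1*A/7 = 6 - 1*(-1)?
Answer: -102175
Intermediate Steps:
A = 14 (A = 63 - 7*(6 - 1*(-1)) = 63 - 7*(6 + 1) = 63 - 7*7 = 63 - 49 = 14)
H = 128 (H = 2 + 14*9 = 2 + 126 = 128)
G = -5632 (G = 128*(64 - 108) = 128*(-44) = -5632)
(-216443 - 1*(-108636)) - G = (-216443 - 1*(-108636)) - 1*(-5632) = (-216443 + 108636) + 5632 = -107807 + 5632 = -102175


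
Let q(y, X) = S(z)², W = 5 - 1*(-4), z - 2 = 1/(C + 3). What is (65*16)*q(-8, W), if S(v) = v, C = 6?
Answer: 375440/81 ≈ 4635.1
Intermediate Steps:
z = 19/9 (z = 2 + 1/(6 + 3) = 2 + 1/9 = 2 + ⅑ = 19/9 ≈ 2.1111)
W = 9 (W = 5 + 4 = 9)
q(y, X) = 361/81 (q(y, X) = (19/9)² = 361/81)
(65*16)*q(-8, W) = (65*16)*(361/81) = 1040*(361/81) = 375440/81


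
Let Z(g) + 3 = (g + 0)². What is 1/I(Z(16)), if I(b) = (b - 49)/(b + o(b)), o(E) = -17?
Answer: 59/51 ≈ 1.1569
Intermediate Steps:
Z(g) = -3 + g² (Z(g) = -3 + (g + 0)² = -3 + g²)
I(b) = (-49 + b)/(-17 + b) (I(b) = (b - 49)/(b - 17) = (-49 + b)/(-17 + b))
1/I(Z(16)) = 1/((-49 + (-3 + 16²))/(-17 + (-3 + 16²))) = 1/((-49 + (-3 + 256))/(-17 + (-3 + 256))) = 1/((-49 + 253)/(-17 + 253)) = 1/(204/236) = 1/((1/236)*204) = 1/(51/59) = 59/51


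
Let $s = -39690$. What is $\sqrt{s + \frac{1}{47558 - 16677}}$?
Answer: $\frac{i \sqrt{37849819199209}}{30881} \approx 199.22 i$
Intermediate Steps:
$\sqrt{s + \frac{1}{47558 - 16677}} = \sqrt{-39690 + \frac{1}{47558 - 16677}} = \sqrt{-39690 + \frac{1}{30881}} = \sqrt{- \frac{1225666889}{30881}} = \frac{i \sqrt{37849819199209}}{30881}$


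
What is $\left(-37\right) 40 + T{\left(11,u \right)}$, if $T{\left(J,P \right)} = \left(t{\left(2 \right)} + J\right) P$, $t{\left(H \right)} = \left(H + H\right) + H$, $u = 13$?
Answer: $-1259$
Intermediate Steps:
$t{\left(H \right)} = 3 H$ ($t{\left(H \right)} = 2 H + H = 3 H$)
$T{\left(J,P \right)} = P \left(6 + J\right)$ ($T{\left(J,P \right)} = \left(3 \cdot 2 + J\right) P = \left(6 + J\right) P = P \left(6 + J\right)$)
$\left(-37\right) 40 + T{\left(11,u \right)} = \left(-37\right) 40 + 13 \left(6 + 11\right) = -1480 + 13 \cdot 17 = -1480 + 221 = -1259$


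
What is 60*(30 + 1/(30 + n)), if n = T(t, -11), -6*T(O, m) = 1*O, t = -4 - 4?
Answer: 84690/47 ≈ 1801.9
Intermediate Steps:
t = -8
T(O, m) = -O/6
n = 4/3 (n = -1/6*(-8) = 4/3 ≈ 1.3333)
60*(30 + 1/(30 + n)) = 60*(30 + 1/(30 + 4/3)) = 60*(30 + 1/(94/3)) = 60*(30 + 3/94) = 60*(2823/94) = 84690/47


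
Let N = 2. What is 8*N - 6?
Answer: 10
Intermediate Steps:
8*N - 6 = 8*2 - 6 = 16 - 6 = 10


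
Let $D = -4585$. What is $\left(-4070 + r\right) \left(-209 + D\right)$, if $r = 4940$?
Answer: $-4170780$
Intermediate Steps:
$\left(-4070 + r\right) \left(-209 + D\right) = \left(-4070 + 4940\right) \left(-209 - 4585\right) = 870 \left(-4794\right) = -4170780$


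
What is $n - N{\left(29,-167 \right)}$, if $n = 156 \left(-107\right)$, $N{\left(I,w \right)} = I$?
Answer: $-16721$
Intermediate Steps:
$n = -16692$
$n - N{\left(29,-167 \right)} = -16692 - 29 = -16721$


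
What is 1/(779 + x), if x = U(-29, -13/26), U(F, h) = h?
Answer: 2/1557 ≈ 0.0012845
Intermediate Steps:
x = -½ (x = -13/26 = -13*1/26 = -½ ≈ -0.50000)
1/(779 + x) = 1/(779 - ½) = 1/(1557/2) = 2/1557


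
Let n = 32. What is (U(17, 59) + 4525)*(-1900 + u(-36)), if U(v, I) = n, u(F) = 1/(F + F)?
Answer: -207800719/24 ≈ -8.6584e+6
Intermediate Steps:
u(F) = 1/(2*F)
U(v, I) = 32
(U(17, 59) + 4525)*(-1900 + u(-36)) = (32 + 4525)*(-1900 + (½)/(-36)) = 4557*(-1900 + (½)*(-1/36)) = 4557*(-1900 - 1/72) = 4557*(-136801/72) = -207800719/24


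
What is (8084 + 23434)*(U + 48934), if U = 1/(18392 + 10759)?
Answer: 4995515572570/3239 ≈ 1.5423e+9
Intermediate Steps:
U = 1/29151 ≈ 3.4304e-5
(8084 + 23434)*(U + 48934) = (8084 + 23434)*(1/29151 + 48934) = 31518*(1426475035/29151) = 4995515572570/3239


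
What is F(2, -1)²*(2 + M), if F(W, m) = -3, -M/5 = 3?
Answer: -117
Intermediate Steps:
M = -15 (M = -5*3 = -15)
F(2, -1)²*(2 + M) = (-3)²*(2 - 15) = 9*(-13) = -117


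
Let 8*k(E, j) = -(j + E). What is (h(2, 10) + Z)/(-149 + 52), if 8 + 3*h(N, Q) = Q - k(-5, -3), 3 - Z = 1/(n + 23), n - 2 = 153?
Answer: -1777/51798 ≈ -0.034306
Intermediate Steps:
n = 155 (n = 2 + 153 = 155)
Z = 533/178 (Z = 3 - 1/(155 + 23) = 3 - 1/178 = 533/178 ≈ 2.9944)
k(E, j) = -E/8 - j/8 (k(E, j) = (-(j + E))/8 = (-(E + j))/8 = (-E - j)/8 = -E/8 - j/8)
h(N, Q) = -3 + Q/3 (h(N, Q) = -8/3 + (Q - (-⅛*(-5) - ⅛*(-3)))/3 = -8/3 + (Q - (5/8 + 3/8))/3 = -8/3 + (Q - 1*1)/3 = -8/3 + (Q - 1)/3 = -8/3 + (-1 + Q)/3 = -8/3 + (-⅓ + Q/3) = -3 + Q/3)
(h(2, 10) + Z)/(-149 + 52) = ((-3 + (⅓)*10) + 533/178)/(-149 + 52) = ((-3 + 10/3) + 533/178)/(-97) = -(⅓ + 533/178)/97 = -1/97*1777/534 = -1777/51798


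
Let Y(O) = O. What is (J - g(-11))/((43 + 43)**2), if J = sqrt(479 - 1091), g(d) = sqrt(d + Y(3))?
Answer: I*(-sqrt(2) + 3*sqrt(17))/3698 ≈ 0.0029624*I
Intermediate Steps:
g(d) = sqrt(3 + d) (g(d) = sqrt(d + 3) = sqrt(3 + d))
J = 6*I*sqrt(17) (J = sqrt(-612) = 6*I*sqrt(17) ≈ 24.739*I)
(J - g(-11))/((43 + 43)**2) = (6*I*sqrt(17) - sqrt(3 - 11))/((43 + 43)**2) = (6*I*sqrt(17) - sqrt(-8))/(86**2) = (6*I*sqrt(17) - 2*I*sqrt(2))/7396 = (6*I*sqrt(17) - 2*I*sqrt(2))*(1/7396) = (-2*I*sqrt(2) + 6*I*sqrt(17))*(1/7396) = -I*sqrt(2)/3698 + 3*I*sqrt(17)/3698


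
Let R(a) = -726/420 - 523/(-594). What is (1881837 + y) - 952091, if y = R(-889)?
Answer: 9664700854/10395 ≈ 9.2975e+5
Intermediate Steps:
R(a) = -8816/10395 (R(a) = -726*1/420 - 523*(-1/594) = -121/70 + 523/594 = -8816/10395)
y = -8816/10395 ≈ -0.84810
(1881837 + y) - 952091 = (1881837 - 8816/10395) - 952091 = 19561686799/10395 - 952091 = 9664700854/10395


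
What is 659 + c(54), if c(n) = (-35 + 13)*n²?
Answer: -63493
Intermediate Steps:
c(n) = -22*n²
659 + c(54) = 659 - 22*54² = 659 - 22*2916 = 659 - 64152 = -63493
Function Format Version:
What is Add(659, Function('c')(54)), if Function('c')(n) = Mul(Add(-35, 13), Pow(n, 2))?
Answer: -63493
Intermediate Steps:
Function('c')(n) = Mul(-22, Pow(n, 2))
Add(659, Function('c')(54)) = Add(659, Mul(-22, Pow(54, 2))) = Add(659, Mul(-22, 2916)) = Add(659, -64152) = -63493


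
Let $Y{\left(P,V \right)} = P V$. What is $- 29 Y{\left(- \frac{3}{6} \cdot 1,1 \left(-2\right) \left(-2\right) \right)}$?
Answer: $58$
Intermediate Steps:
$- 29 Y{\left(- \frac{3}{6} \cdot 1,1 \left(-2\right) \left(-2\right) \right)} = - 29 - \frac{3}{6} \cdot 1 \cdot 1 \left(-2\right) \left(-2\right) = - 29 \left(-3\right) \frac{1}{6} \cdot 1 \left(\left(-2\right) \left(-2\right)\right) = - 29 \left(- \frac{1}{2}\right) 1 \cdot 4 = - 29 \left(\left(- \frac{1}{2}\right) 4\right) = \left(-29\right) \left(-2\right) = 58$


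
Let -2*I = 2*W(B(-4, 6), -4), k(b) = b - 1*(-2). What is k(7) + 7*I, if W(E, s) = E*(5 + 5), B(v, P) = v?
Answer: 289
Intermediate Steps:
W(E, s) = 10*E (W(E, s) = E*10 = 10*E)
k(b) = 2 + b (k(b) = b + 2 = 2 + b)
I = 40 (I = -10*(-4) = -(-40) = -1/2*(-80) = 40)
k(7) + 7*I = (2 + 7) + 7*40 = 9 + 280 = 289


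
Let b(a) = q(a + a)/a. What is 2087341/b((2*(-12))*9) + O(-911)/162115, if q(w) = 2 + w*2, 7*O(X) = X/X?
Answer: 255822300378971/489100955 ≈ 5.2305e+5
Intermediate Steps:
O(X) = ⅐ (O(X) = (X/X)/7 = (⅐)*1 = ⅐)
q(w) = 2 + 2*w
b(a) = (2 + 4*a)/a (b(a) = (2 + 2*(a + a))/a = (2 + 2*(2*a))/a = (2 + 4*a)/a)
2087341/b((2*(-12))*9) + O(-911)/162115 = 2087341/(4 + 2/(((2*(-12))*9))) + (⅐)/162115 = 2087341/(4 + 2/((-24*9))) + (⅐)*(1/162115) = 2087341/(4 + 2/(-216)) + 1/1134805 = 2087341/(4 + 2*(-1/216)) + 1/1134805 = 2087341/(4 - 1/108) + 1/1134805 = 2087341/(431/108) + 1/1134805 = 2087341*(108/431) + 1/1134805 = 225432828/431 + 1/1134805 = 255822300378971/489100955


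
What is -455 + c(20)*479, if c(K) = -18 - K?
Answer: -18657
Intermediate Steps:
-455 + c(20)*479 = -455 + (-18 - 1*20)*479 = -455 + (-18 - 20)*479 = -455 - 38*479 = -455 - 18202 = -18657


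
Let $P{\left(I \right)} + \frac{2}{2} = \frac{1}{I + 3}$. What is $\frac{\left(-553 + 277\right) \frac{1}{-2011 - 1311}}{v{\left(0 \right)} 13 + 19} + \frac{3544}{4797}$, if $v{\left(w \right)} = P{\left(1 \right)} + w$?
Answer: $\frac{220451552}{294809229} \approx 0.74778$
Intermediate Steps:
$P{\left(I \right)} = -1 + \frac{1}{3 + I}$ ($P{\left(I \right)} = -1 + \frac{1}{I + 3} = -1 + \frac{1}{3 + I}$)
$v{\left(w \right)} = - \frac{3}{4} + w$ ($v{\left(w \right)} = \frac{-2 - 1}{3 + 1} + w = \frac{-2 - 1}{4} + w = \frac{1}{4} \left(-3\right) + w = - \frac{3}{4} + w$)
$\frac{\left(-553 + 277\right) \frac{1}{-2011 - 1311}}{v{\left(0 \right)} 13 + 19} + \frac{3544}{4797} = \frac{\left(-553 + 277\right) \frac{1}{-2011 - 1311}}{\left(- \frac{3}{4} + 0\right) 13 + 19} + \frac{3544}{4797} = \frac{\left(-276\right) \frac{1}{-3322}}{\left(- \frac{3}{4}\right) 13 + 19} + 3544 \cdot \frac{1}{4797} = \frac{\left(-276\right) \left(- \frac{1}{3322}\right)}{- \frac{39}{4} + 19} + \frac{3544}{4797} = \frac{138}{1661 \cdot \frac{37}{4}} + \frac{3544}{4797} = \frac{138}{1661} \cdot \frac{4}{37} + \frac{3544}{4797} = \frac{552}{61457} + \frac{3544}{4797} = \frac{220451552}{294809229}$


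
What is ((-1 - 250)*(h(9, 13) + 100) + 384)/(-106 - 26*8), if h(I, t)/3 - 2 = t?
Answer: 36011/314 ≈ 114.68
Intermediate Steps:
h(I, t) = 6 + 3*t
((-1 - 250)*(h(9, 13) + 100) + 384)/(-106 - 26*8) = ((-1 - 250)*((6 + 3*13) + 100) + 384)/(-106 - 26*8) = (-251*((6 + 39) + 100) + 384)/(-106 - 208) = (-251*(45 + 100) + 384)/(-314) = (-251*145 + 384)*(-1/314) = (-36395 + 384)*(-1/314) = -36011*(-1/314) = 36011/314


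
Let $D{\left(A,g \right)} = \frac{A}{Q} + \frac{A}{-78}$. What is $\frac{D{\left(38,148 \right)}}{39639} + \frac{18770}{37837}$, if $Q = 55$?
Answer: $\frac{1595948079119}{3217115708235} \approx 0.49608$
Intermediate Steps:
$D{\left(A,g \right)} = \frac{23 A}{4290}$ ($D{\left(A,g \right)} = \frac{A}{55} + \frac{A}{-78} = A \frac{1}{55} + A \left(- \frac{1}{78}\right) = \frac{A}{55} - \frac{A}{78} = \frac{23 A}{4290}$)
$\frac{D{\left(38,148 \right)}}{39639} + \frac{18770}{37837} = \frac{\frac{23}{4290} \cdot 38}{39639} + \frac{18770}{37837} = \frac{437}{2145} \cdot \frac{1}{39639} + 18770 \cdot \frac{1}{37837} = \frac{437}{85025655} + \frac{18770}{37837} = \frac{1595948079119}{3217115708235}$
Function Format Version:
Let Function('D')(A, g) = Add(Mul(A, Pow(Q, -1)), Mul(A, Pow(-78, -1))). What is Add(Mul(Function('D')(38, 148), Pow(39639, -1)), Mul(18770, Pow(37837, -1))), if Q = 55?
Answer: Rational(1595948079119, 3217115708235) ≈ 0.49608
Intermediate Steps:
Function('D')(A, g) = Mul(Rational(23, 4290), A) (Function('D')(A, g) = Add(Mul(A, Pow(55, -1)), Mul(A, Pow(-78, -1))) = Add(Mul(A, Rational(1, 55)), Mul(A, Rational(-1, 78))) = Add(Mul(Rational(1, 55), A), Mul(Rational(-1, 78), A)) = Mul(Rational(23, 4290), A))
Add(Mul(Function('D')(38, 148), Pow(39639, -1)), Mul(18770, Pow(37837, -1))) = Add(Mul(Mul(Rational(23, 4290), 38), Pow(39639, -1)), Mul(18770, Pow(37837, -1))) = Add(Mul(Rational(437, 2145), Rational(1, 39639)), Mul(18770, Rational(1, 37837))) = Add(Rational(437, 85025655), Rational(18770, 37837)) = Rational(1595948079119, 3217115708235)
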